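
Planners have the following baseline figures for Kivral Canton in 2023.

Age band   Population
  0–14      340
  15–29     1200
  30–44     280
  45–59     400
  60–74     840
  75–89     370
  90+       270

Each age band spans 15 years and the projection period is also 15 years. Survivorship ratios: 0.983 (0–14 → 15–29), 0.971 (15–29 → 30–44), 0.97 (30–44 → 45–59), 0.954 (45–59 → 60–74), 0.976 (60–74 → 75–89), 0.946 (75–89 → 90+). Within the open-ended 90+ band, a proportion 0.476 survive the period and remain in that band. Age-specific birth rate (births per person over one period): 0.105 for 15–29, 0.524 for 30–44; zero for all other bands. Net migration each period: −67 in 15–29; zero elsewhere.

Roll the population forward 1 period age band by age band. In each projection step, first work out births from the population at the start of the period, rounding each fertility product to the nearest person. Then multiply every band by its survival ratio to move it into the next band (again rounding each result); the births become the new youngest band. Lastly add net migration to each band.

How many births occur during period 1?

273

Call the bands 1 to 7, youngest first.
[period 1]
Births: 1200 * 0.105 = 126  |  280 * 0.524 = 147 ⇒ total 273
Band 2: 340 * 0.983 = 334
Band 3: 1200 * 0.971 = 1165
Band 4: 280 * 0.97 = 272
Band 5: 400 * 0.954 = 382
Band 6: 840 * 0.976 = 820
Band 7: 370 * 0.946 + 270 * 0.476 = 350 + 129 = 479
Net migration: Band 2 − 67 → 267
End of period: [273, 267, 1165, 272, 382, 820, 479]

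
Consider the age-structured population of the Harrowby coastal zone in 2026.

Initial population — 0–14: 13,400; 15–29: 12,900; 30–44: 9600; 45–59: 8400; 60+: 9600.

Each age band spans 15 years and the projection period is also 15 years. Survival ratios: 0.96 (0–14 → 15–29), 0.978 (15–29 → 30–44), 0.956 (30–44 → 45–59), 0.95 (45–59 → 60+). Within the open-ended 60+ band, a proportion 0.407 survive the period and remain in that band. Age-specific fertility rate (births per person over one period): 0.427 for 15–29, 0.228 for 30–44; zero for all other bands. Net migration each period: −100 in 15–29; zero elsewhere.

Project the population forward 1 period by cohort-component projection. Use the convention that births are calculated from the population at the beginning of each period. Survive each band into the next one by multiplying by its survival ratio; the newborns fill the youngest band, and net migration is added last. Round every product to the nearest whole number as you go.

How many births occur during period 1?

7697

After projecting period 1:
Births: 12900 * 0.427 = 5508 ; 9600 * 0.228 = 2189 — total 7697
15–29: 13400 * 0.96 = 12864
30–44: 12900 * 0.978 = 12616
45–59: 9600 * 0.956 = 9178
60+: 8400 * 0.95 + 9600 * 0.407 = 7980 + 3907 = 11887
Net migration: 15–29 − 100 → 12764
Giving 7697 / 12764 / 12616 / 9178 / 11887.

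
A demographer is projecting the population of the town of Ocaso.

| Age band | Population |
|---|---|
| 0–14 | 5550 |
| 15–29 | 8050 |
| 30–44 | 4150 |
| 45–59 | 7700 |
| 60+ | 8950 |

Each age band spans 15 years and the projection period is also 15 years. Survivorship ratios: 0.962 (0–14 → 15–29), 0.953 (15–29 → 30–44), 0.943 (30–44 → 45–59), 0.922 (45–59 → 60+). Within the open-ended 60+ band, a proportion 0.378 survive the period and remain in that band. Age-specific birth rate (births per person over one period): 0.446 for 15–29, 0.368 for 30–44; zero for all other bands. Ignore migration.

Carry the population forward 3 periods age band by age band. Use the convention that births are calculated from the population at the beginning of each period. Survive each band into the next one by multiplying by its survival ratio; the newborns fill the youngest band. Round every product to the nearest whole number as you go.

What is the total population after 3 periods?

(Groups numbered youngest = 1 to oldest = 5.)
— Period 1 —
Births: 8050 * 0.446 = 3590 ; 4150 * 0.368 = 1527 → 5117
Group 2: 5550 * 0.962 = 5339
Group 3: 8050 * 0.953 = 7672
Group 4: 4150 * 0.943 = 3913
Group 5: 7700 * 0.922 + 8950 * 0.378 = 7099 + 3383 = 10482
End of period: [5117, 5339, 7672, 3913, 10482]
— Period 2 —
Births: 5339 * 0.446 = 2381 ; 7672 * 0.368 = 2823 → 5204
Group 2: 5117 * 0.962 = 4923
Group 3: 5339 * 0.953 = 5088
Group 4: 7672 * 0.943 = 7235
Group 5: 3913 * 0.922 + 10482 * 0.378 = 3608 + 3962 = 7570
End of period: [5204, 4923, 5088, 7235, 7570]
— Period 3 —
Births: 4923 * 0.446 = 2196 ; 5088 * 0.368 = 1872 → 4068
Group 2: 5204 * 0.962 = 5006
Group 3: 4923 * 0.953 = 4692
Group 4: 5088 * 0.943 = 4798
Group 5: 7235 * 0.922 + 7570 * 0.378 = 6671 + 2861 = 9532
End of period: [4068, 5006, 4692, 4798, 9532]
Total after period 3: 4068 + 5006 + 4692 + 4798 + 9532 = 28096

28096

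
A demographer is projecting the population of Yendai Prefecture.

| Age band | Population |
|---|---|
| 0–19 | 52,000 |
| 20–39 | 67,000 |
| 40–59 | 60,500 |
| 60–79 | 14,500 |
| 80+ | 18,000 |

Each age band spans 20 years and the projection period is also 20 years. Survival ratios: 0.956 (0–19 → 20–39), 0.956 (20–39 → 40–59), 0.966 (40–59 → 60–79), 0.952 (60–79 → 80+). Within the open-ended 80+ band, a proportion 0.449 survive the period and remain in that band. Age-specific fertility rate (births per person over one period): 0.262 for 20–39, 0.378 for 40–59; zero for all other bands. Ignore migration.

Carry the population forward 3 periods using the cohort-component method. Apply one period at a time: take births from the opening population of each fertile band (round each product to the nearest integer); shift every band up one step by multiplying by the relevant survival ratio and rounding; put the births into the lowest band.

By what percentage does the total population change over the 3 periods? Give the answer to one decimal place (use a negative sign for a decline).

Let group 1 be 0–19 through group 5 = 80+.
— Period 1 —
Births: 67000 × 0.262 = 17554  |  60500 × 0.378 = 22869 ⇒ total 40423
Group 2: 52000 × 0.956 = 49712
Group 3: 67000 × 0.956 = 64052
Group 4: 60500 × 0.966 = 58443
Group 5: 14500 × 0.952 + 18000 × 0.449 = 13804 + 8082 = 21886
Population now: 0–19=40423, 20–39=49712, 40–59=64052, 60–79=58443, 80+=21886
— Period 2 —
Births: 49712 × 0.262 = 13025  |  64052 × 0.378 = 24212 ⇒ total 37237
Group 2: 40423 × 0.956 = 38644
Group 3: 49712 × 0.956 = 47525
Group 4: 64052 × 0.966 = 61874
Group 5: 58443 × 0.952 + 21886 × 0.449 = 55638 + 9827 = 65465
Population now: 0–19=37237, 20–39=38644, 40–59=47525, 60–79=61874, 80+=65465
— Period 3 —
Births: 38644 × 0.262 = 10125  |  47525 × 0.378 = 17964 ⇒ total 28089
Group 2: 37237 × 0.956 = 35599
Group 3: 38644 × 0.956 = 36944
Group 4: 47525 × 0.966 = 45909
Group 5: 61874 × 0.952 + 65465 × 0.449 = 58904 + 29394 = 88298
Population now: 0–19=28089, 20–39=35599, 40–59=36944, 60–79=45909, 80+=88298
Total: 212000 → 234839; change = 22839; percentage change = 10.8%

10.8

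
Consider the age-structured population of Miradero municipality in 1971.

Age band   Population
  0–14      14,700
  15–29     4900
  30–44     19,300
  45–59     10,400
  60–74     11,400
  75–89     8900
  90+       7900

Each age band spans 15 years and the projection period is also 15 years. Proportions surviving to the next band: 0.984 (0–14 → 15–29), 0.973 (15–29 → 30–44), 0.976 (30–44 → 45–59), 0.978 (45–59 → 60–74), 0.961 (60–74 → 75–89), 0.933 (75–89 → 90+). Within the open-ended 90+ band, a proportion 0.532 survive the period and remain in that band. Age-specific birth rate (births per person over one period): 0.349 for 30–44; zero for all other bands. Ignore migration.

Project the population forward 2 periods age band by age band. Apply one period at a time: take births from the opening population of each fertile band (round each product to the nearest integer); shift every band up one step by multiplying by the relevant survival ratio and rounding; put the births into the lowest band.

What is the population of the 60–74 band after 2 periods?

Let group 1 be 0–14 through group 7 = 90+.
Period 1.
Births: 19300 * 0.349 = 6736
Group 2: 14700 * 0.984 = 14465
Group 3: 4900 * 0.973 = 4768
Group 4: 19300 * 0.976 = 18837
Group 5: 10400 * 0.978 = 10171
Group 6: 11400 * 0.961 = 10955
Group 7: 8900 * 0.933 + 7900 * 0.532 = 8304 + 4203 = 12507
End of period: [6736, 14465, 4768, 18837, 10171, 10955, 12507]
Period 2.
Births: 4768 * 0.349 = 1664
Group 2: 6736 * 0.984 = 6628
Group 3: 14465 * 0.973 = 14074
Group 4: 4768 * 0.976 = 4654
Group 5: 18837 * 0.978 = 18423
Group 6: 10171 * 0.961 = 9774
Group 7: 10955 * 0.933 + 12507 * 0.532 = 10221 + 6654 = 16875
End of period: [1664, 6628, 14074, 4654, 18423, 9774, 16875]

18423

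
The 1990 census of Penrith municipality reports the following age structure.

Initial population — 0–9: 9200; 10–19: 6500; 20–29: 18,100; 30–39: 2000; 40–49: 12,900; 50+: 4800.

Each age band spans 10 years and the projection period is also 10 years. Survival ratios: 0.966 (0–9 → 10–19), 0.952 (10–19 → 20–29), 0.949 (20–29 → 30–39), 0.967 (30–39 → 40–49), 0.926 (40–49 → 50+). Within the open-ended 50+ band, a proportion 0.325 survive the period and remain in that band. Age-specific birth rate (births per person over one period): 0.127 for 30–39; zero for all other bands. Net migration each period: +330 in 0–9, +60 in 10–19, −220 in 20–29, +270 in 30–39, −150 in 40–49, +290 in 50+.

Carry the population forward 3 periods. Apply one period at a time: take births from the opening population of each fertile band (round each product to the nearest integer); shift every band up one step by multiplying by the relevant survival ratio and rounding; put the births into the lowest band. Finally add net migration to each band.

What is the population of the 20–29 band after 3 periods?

374

Let band 1 be 0–9 through band 6 = 50+.
— Period 1 —
Births: 2000 × 0.127 = 254
Band 2: 9200 × 0.966 = 8887
Band 3: 6500 × 0.952 = 6188
Band 4: 18100 × 0.949 = 17177
Band 5: 2000 × 0.967 = 1934
Band 6: 12900 × 0.926 + 4800 × 0.325 = 11945 + 1560 = 13505
Net migration: Band 1 + 330 → 584; Band 2 + 60 → 8947; Band 3 − 220 → 5968; Band 4 + 270 → 17447; Band 5 − 150 → 1784; Band 6 + 290 → 13795
Population now: 0–9=584, 10–19=8947, 20–29=5968, 30–39=17447, 40–49=1784, 50+=13795
— Period 2 —
Births: 17447 × 0.127 = 2216
Band 2: 584 × 0.966 = 564
Band 3: 8947 × 0.952 = 8518
Band 4: 5968 × 0.949 = 5664
Band 5: 17447 × 0.967 = 16871
Band 6: 1784 × 0.926 + 13795 × 0.325 = 1652 + 4483 = 6135
Net migration: Band 1 + 330 → 2546; Band 2 + 60 → 624; Band 3 − 220 → 8298; Band 4 + 270 → 5934; Band 5 − 150 → 16721; Band 6 + 290 → 6425
Population now: 0–9=2546, 10–19=624, 20–29=8298, 30–39=5934, 40–49=16721, 50+=6425
— Period 3 —
Births: 5934 × 0.127 = 754
Band 2: 2546 × 0.966 = 2459
Band 3: 624 × 0.952 = 594
Band 4: 8298 × 0.949 = 7875
Band 5: 5934 × 0.967 = 5738
Band 6: 16721 × 0.926 + 6425 × 0.325 = 15484 + 2088 = 17572
Net migration: Band 1 + 330 → 1084; Band 2 + 60 → 2519; Band 3 − 220 → 374; Band 4 + 270 → 8145; Band 5 − 150 → 5588; Band 6 + 290 → 17862
Population now: 0–9=1084, 10–19=2519, 20–29=374, 30–39=8145, 40–49=5588, 50+=17862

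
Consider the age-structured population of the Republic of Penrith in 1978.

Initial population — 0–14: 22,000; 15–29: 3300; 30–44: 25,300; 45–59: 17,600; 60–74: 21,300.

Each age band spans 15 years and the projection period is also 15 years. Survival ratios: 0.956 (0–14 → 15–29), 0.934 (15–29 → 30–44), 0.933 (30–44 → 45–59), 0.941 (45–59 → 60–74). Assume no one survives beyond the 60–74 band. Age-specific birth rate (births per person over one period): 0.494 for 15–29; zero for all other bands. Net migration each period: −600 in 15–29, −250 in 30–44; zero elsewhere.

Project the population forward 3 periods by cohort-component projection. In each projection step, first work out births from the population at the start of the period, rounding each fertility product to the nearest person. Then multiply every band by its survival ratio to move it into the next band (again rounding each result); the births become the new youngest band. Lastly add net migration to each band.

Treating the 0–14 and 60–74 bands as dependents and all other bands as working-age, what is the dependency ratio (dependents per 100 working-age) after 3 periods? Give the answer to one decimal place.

10.9

Period 1:
Births: 3300 * 0.494 = 1630
15–29: 22000 * 0.956 = 21032
30–44: 3300 * 0.934 = 3082
45–59: 25300 * 0.933 = 23605
60–74: 17600 * 0.941 = 16562
Net migration: 15–29 − 600 → 20432; 30–44 − 250 → 2832
End of period: [1630, 20432, 2832, 23605, 16562]
Period 2:
Births: 20432 * 0.494 = 10093
15–29: 1630 * 0.956 = 1558
30–44: 20432 * 0.934 = 19083
45–59: 2832 * 0.933 = 2642
60–74: 23605 * 0.941 = 22212
Net migration: 15–29 − 600 → 958; 30–44 − 250 → 18833
End of period: [10093, 958, 18833, 2642, 22212]
Period 3:
Births: 958 * 0.494 = 473
15–29: 10093 * 0.956 = 9649
30–44: 958 * 0.934 = 895
45–59: 18833 * 0.933 = 17571
60–74: 2642 * 0.941 = 2486
Net migration: 15–29 − 600 → 9049; 30–44 − 250 → 645
End of period: [473, 9049, 645, 17571, 2486]
Dependents (band 0–14 + band 60–74) = 473 + 2486 = 2959; working-age = 27265; ratio = 2959/27265 × 100 = 10.9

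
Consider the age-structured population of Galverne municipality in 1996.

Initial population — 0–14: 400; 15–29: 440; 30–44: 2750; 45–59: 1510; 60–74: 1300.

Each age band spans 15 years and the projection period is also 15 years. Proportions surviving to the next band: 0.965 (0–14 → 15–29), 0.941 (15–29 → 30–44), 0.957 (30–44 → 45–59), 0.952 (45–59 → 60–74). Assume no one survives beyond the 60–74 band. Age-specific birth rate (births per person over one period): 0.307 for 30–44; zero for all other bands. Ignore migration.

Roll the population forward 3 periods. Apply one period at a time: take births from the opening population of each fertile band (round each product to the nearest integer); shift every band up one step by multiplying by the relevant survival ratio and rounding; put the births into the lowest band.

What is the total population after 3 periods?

Let group 1 be 0–14 through group 5 = 60–74.
After projecting period 1:
Births: 2750 * 0.307 = 844
Group 2: 400 * 0.965 = 386
Group 3: 440 * 0.941 = 414
Group 4: 2750 * 0.957 = 2632
Group 5: 1510 * 0.952 = 1438
End of period: [844, 386, 414, 2632, 1438]
After projecting period 2:
Births: 414 * 0.307 = 127
Group 2: 844 * 0.965 = 814
Group 3: 386 * 0.941 = 363
Group 4: 414 * 0.957 = 396
Group 5: 2632 * 0.952 = 2506
End of period: [127, 814, 363, 396, 2506]
After projecting period 3:
Births: 363 * 0.307 = 111
Group 2: 127 * 0.965 = 123
Group 3: 814 * 0.941 = 766
Group 4: 363 * 0.957 = 347
Group 5: 396 * 0.952 = 377
End of period: [111, 123, 766, 347, 377]
Total after period 3: 111 + 123 + 766 + 347 + 377 = 1724

1724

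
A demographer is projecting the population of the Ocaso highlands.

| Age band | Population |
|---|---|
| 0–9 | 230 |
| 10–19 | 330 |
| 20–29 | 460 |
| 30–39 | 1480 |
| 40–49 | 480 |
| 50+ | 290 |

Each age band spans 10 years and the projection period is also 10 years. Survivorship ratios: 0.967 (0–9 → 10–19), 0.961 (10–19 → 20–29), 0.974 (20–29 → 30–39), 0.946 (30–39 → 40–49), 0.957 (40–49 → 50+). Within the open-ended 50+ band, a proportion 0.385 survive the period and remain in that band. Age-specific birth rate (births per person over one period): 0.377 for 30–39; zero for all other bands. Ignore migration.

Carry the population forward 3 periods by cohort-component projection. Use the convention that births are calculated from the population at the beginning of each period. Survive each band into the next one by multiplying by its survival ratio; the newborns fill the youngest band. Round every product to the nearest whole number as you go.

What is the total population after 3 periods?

Numbering the groups 1..6 from youngest to oldest:
After projecting period 1:
Births: 1480 * 0.377 = 558
Group 2: 230 * 0.967 = 222
Group 3: 330 * 0.961 = 317
Group 4: 460 * 0.974 = 448
Group 5: 1480 * 0.946 = 1400
Group 6: 480 * 0.957 + 290 * 0.385 = 459 + 112 = 571
→ [558, 222, 317, 448, 1400, 571]
After projecting period 2:
Births: 448 * 0.377 = 169
Group 2: 558 * 0.967 = 540
Group 3: 222 * 0.961 = 213
Group 4: 317 * 0.974 = 309
Group 5: 448 * 0.946 = 424
Group 6: 1400 * 0.957 + 571 * 0.385 = 1340 + 220 = 1560
→ [169, 540, 213, 309, 424, 1560]
After projecting period 3:
Births: 309 * 0.377 = 116
Group 2: 169 * 0.967 = 163
Group 3: 540 * 0.961 = 519
Group 4: 213 * 0.974 = 207
Group 5: 309 * 0.946 = 292
Group 6: 424 * 0.957 + 1560 * 0.385 = 406 + 601 = 1007
→ [116, 163, 519, 207, 292, 1007]
Total after period 3: 116 + 163 + 519 + 207 + 292 + 1007 = 2304

2304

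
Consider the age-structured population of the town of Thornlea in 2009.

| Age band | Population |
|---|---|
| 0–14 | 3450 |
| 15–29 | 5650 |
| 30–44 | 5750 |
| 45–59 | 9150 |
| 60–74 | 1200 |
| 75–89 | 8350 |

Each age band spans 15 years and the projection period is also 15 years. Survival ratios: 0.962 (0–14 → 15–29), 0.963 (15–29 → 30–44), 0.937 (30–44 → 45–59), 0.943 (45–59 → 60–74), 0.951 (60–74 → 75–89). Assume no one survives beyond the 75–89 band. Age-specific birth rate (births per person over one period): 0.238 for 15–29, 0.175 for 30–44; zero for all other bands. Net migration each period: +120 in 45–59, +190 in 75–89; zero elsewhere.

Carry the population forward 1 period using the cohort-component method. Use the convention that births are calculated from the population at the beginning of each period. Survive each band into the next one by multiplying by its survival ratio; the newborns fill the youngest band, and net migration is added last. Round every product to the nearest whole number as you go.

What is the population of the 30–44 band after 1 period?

5441

Numbering the bands 1..6 from youngest to oldest:
[period 1]
Births: 5650 * 0.238 = 1345, 5750 * 0.175 = 1006 → total 2351
Band 2: 3450 * 0.962 = 3319
Band 3: 5650 * 0.963 = 5441
Band 4: 5750 * 0.937 = 5388
Band 5: 9150 * 0.943 = 8628
Band 6: 1200 * 0.951 = 1141
Net migration: Band 4 + 120 → 5508; Band 6 + 190 → 1331
Population now: 0–14=2351, 15–29=3319, 30–44=5441, 45–59=5508, 60–74=8628, 75–89=1331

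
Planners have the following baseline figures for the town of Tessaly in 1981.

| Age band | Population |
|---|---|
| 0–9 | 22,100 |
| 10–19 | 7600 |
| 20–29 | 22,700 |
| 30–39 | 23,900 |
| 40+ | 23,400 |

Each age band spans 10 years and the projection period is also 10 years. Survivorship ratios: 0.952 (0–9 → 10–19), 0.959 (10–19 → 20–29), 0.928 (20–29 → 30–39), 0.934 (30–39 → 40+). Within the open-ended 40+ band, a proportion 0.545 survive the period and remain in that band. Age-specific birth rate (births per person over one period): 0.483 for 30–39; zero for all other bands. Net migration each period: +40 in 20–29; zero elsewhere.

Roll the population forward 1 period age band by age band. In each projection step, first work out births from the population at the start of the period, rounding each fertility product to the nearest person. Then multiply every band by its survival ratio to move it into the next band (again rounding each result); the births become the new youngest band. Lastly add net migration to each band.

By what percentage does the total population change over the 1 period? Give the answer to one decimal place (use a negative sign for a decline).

— Period 1 —
Births: 23900 * 0.483 = 11544
10–19: 22100 * 0.952 = 21039
20–29: 7600 * 0.959 = 7288
30–39: 22700 * 0.928 = 21066
40+: 23900 * 0.934 + 23400 * 0.545 = 22323 + 12753 = 35076
Net migration: 20–29 + 40 → 7328
Population now: 0–9=11544, 10–19=21039, 20–29=7328, 30–39=21066, 40+=35076
Total: 99700 → 96053; change = -3647; percentage change = -3.7%

-3.7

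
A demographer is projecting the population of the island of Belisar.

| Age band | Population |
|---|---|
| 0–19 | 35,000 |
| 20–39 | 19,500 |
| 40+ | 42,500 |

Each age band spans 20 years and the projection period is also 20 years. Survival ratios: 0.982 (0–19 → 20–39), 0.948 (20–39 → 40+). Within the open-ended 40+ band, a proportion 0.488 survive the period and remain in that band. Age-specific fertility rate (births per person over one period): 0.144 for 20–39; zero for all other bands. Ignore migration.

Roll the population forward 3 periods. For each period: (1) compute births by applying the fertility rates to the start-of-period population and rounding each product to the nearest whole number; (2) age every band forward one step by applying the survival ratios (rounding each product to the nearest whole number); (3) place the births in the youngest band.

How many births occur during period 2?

4949

Call the groups 1 to 3, youngest first.
Period 1.
Births: 19500 × 0.144 = 2808
Group 2: 35000 × 0.982 = 34370
Group 3: 19500 × 0.948 + 42500 × 0.488 = 18486 + 20740 = 39226
End of period: [2808, 34370, 39226]
Period 2.
Births: 34370 × 0.144 = 4949
Group 2: 2808 × 0.982 = 2757
Group 3: 34370 × 0.948 + 39226 × 0.488 = 32583 + 19142 = 51725
End of period: [4949, 2757, 51725]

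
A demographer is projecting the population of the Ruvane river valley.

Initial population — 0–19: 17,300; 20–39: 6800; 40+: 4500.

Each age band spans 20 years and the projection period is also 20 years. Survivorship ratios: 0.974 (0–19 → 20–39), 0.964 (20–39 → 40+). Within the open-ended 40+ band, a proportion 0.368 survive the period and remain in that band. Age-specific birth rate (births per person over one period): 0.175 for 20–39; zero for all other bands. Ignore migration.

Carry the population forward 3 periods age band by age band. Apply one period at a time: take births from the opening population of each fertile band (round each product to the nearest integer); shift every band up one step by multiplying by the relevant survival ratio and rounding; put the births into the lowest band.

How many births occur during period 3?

203

(Groups numbered youngest = 1 to oldest = 3.)
— Period 1 —
Births: 6800 × 0.175 = 1190
Group 2: 17300 × 0.974 = 16850
Group 3: 6800 × 0.964 + 4500 × 0.368 = 6555 + 1656 = 8211
Population now: 0–19=1190, 20–39=16850, 40+=8211
— Period 2 —
Births: 16850 × 0.175 = 2949
Group 2: 1190 × 0.974 = 1159
Group 3: 16850 × 0.964 + 8211 × 0.368 = 16243 + 3022 = 19265
Population now: 0–19=2949, 20–39=1159, 40+=19265
— Period 3 —
Births: 1159 × 0.175 = 203
Group 2: 2949 × 0.974 = 2872
Group 3: 1159 × 0.964 + 19265 × 0.368 = 1117 + 7090 = 8207
Population now: 0–19=203, 20–39=2872, 40+=8207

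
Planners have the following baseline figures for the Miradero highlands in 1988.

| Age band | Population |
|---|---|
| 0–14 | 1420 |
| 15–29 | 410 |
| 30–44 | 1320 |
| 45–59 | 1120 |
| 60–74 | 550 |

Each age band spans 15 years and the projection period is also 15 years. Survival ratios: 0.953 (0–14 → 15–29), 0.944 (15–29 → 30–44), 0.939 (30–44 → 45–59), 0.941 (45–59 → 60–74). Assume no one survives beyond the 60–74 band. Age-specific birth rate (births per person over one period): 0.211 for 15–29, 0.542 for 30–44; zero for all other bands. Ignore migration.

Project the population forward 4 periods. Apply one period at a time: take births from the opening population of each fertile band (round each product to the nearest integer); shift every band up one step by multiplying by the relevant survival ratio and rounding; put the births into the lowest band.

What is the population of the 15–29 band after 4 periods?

— Period 1 —
Births: 410 × 0.211 = 87, 1320 × 0.542 = 715 — total 802
15–29: 1420 × 0.953 = 1353
30–44: 410 × 0.944 = 387
45–59: 1320 × 0.939 = 1239
60–74: 1120 × 0.941 = 1054
End of period: [802, 1353, 387, 1239, 1054]
— Period 2 —
Births: 1353 × 0.211 = 285, 387 × 0.542 = 210 — total 495
15–29: 802 × 0.953 = 764
30–44: 1353 × 0.944 = 1277
45–59: 387 × 0.939 = 363
60–74: 1239 × 0.941 = 1166
End of period: [495, 764, 1277, 363, 1166]
— Period 3 —
Births: 764 × 0.211 = 161, 1277 × 0.542 = 692 — total 853
15–29: 495 × 0.953 = 472
30–44: 764 × 0.944 = 721
45–59: 1277 × 0.939 = 1199
60–74: 363 × 0.941 = 342
End of period: [853, 472, 721, 1199, 342]
— Period 4 —
Births: 472 × 0.211 = 100, 721 × 0.542 = 391 — total 491
15–29: 853 × 0.953 = 813
30–44: 472 × 0.944 = 446
45–59: 721 × 0.939 = 677
60–74: 1199 × 0.941 = 1128
End of period: [491, 813, 446, 677, 1128]

813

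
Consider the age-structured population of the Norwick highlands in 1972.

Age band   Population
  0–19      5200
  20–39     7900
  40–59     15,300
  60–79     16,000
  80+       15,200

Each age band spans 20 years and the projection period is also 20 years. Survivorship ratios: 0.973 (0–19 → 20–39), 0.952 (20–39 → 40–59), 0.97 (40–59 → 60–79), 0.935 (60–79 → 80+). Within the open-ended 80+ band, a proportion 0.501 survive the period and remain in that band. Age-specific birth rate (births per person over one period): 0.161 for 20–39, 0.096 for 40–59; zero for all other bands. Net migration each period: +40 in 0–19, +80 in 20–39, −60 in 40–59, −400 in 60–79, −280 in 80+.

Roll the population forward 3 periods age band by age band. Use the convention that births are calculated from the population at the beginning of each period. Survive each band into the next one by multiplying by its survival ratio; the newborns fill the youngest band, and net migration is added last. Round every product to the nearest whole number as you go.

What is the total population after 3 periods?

(Bands numbered youngest = 1 to oldest = 5.)
Period 1:
Births: 7900 * 0.161 = 1272 ; 15300 * 0.096 = 1469 ⇒ total 2741
Band 2: 5200 * 0.973 = 5060
Band 3: 7900 * 0.952 = 7521
Band 4: 15300 * 0.97 = 14841
Band 5: 16000 * 0.935 + 15200 * 0.501 = 14960 + 7615 = 22575
Net migration: Band 1 + 40 → 2781; Band 2 + 80 → 5140; Band 3 − 60 → 7461; Band 4 − 400 → 14441; Band 5 − 280 → 22295
End of period: [2781, 5140, 7461, 14441, 22295]
Period 2:
Births: 5140 * 0.161 = 828 ; 7461 * 0.096 = 716 ⇒ total 1544
Band 2: 2781 * 0.973 = 2706
Band 3: 5140 * 0.952 = 4893
Band 4: 7461 * 0.97 = 7237
Band 5: 14441 * 0.935 + 22295 * 0.501 = 13502 + 11170 = 24672
Net migration: Band 1 + 40 → 1584; Band 2 + 80 → 2786; Band 3 − 60 → 4833; Band 4 − 400 → 6837; Band 5 − 280 → 24392
End of period: [1584, 2786, 4833, 6837, 24392]
Period 3:
Births: 2786 * 0.161 = 449 ; 4833 * 0.096 = 464 ⇒ total 913
Band 2: 1584 * 0.973 = 1541
Band 3: 2786 * 0.952 = 2652
Band 4: 4833 * 0.97 = 4688
Band 5: 6837 * 0.935 + 24392 * 0.501 = 6393 + 12220 = 18613
Net migration: Band 1 + 40 → 953; Band 2 + 80 → 1621; Band 3 − 60 → 2592; Band 4 − 400 → 4288; Band 5 − 280 → 18333
End of period: [953, 1621, 2592, 4288, 18333]
Total after period 3: 953 + 1621 + 2592 + 4288 + 18333 = 27787

27787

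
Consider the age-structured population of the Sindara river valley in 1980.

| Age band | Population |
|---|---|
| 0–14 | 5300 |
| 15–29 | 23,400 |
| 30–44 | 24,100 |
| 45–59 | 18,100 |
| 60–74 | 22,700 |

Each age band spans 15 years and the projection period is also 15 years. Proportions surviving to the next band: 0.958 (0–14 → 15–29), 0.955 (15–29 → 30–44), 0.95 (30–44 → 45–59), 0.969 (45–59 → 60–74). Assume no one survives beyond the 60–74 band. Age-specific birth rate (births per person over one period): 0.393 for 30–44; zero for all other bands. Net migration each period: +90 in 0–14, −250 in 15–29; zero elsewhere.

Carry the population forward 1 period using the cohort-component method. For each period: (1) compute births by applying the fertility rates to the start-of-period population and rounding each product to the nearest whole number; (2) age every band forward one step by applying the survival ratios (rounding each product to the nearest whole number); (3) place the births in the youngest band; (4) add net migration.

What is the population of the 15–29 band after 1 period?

Period 1:
Births: 24100 × 0.393 = 9471
15–29: 5300 × 0.958 = 5077
30–44: 23400 × 0.955 = 22347
45–59: 24100 × 0.95 = 22895
60–74: 18100 × 0.969 = 17539
Net migration: 0–14 + 90 → 9561; 15–29 − 250 → 4827
End of period: [9561, 4827, 22347, 22895, 17539]

4827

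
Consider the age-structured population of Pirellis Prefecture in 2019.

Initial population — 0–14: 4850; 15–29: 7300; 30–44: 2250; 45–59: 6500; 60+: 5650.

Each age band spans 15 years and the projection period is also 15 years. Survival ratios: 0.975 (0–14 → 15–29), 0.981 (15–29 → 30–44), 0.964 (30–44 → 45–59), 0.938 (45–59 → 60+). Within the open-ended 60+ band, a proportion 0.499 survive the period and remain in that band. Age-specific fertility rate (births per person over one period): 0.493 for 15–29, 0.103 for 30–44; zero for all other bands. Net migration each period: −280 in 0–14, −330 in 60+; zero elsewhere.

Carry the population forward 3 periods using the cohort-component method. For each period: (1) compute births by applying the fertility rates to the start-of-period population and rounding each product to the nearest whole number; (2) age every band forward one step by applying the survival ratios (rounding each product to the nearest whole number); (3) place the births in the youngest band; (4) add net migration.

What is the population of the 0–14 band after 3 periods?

1905

— Period 1 —
Births: 7300 * 0.493 = 3599 ; 2250 * 0.103 = 232 ⇒ total 3831
15–29: 4850 * 0.975 = 4729
30–44: 7300 * 0.981 = 7161
45–59: 2250 * 0.964 = 2169
60+: 6500 * 0.938 + 5650 * 0.499 = 6097 + 2819 = 8916
Net migration: 0–14 − 280 → 3551; 60+ − 330 → 8586
→ [3551, 4729, 7161, 2169, 8586]
— Period 2 —
Births: 4729 * 0.493 = 2331 ; 7161 * 0.103 = 738 ⇒ total 3069
15–29: 3551 * 0.975 = 3462
30–44: 4729 * 0.981 = 4639
45–59: 7161 * 0.964 = 6903
60+: 2169 * 0.938 + 8586 * 0.499 = 2035 + 4284 = 6319
Net migration: 0–14 − 280 → 2789; 60+ − 330 → 5989
→ [2789, 3462, 4639, 6903, 5989]
— Period 3 —
Births: 3462 * 0.493 = 1707 ; 4639 * 0.103 = 478 ⇒ total 2185
15–29: 2789 * 0.975 = 2719
30–44: 3462 * 0.981 = 3396
45–59: 4639 * 0.964 = 4472
60+: 6903 * 0.938 + 5989 * 0.499 = 6475 + 2989 = 9464
Net migration: 0–14 − 280 → 1905; 60+ − 330 → 9134
→ [1905, 2719, 3396, 4472, 9134]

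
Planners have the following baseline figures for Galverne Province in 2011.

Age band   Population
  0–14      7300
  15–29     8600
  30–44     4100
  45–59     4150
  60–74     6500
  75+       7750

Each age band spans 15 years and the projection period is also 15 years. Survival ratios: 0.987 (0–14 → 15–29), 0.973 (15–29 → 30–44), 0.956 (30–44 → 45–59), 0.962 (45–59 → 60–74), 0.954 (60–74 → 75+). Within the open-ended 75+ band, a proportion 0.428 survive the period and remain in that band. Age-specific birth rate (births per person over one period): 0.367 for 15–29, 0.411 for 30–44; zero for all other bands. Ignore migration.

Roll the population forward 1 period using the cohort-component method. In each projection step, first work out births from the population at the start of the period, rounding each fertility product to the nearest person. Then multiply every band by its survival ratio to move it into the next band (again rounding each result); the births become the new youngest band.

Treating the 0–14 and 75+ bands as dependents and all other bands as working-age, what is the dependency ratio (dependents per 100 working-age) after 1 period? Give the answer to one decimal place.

[period 1]
Births: 8600 * 0.367 = 3156, 4100 * 0.411 = 1685 → total 4841
15–29: 7300 * 0.987 = 7205
30–44: 8600 * 0.973 = 8368
45–59: 4100 * 0.956 = 3920
60–74: 4150 * 0.962 = 3992
75+: 6500 * 0.954 + 7750 * 0.428 = 6201 + 3317 = 9518
End of period: [4841, 7205, 8368, 3920, 3992, 9518]
Dependents (band 0–14 + band 75+) = 4841 + 9518 = 14359; working-age = 23485; ratio = 14359/23485 × 100 = 61.1

61.1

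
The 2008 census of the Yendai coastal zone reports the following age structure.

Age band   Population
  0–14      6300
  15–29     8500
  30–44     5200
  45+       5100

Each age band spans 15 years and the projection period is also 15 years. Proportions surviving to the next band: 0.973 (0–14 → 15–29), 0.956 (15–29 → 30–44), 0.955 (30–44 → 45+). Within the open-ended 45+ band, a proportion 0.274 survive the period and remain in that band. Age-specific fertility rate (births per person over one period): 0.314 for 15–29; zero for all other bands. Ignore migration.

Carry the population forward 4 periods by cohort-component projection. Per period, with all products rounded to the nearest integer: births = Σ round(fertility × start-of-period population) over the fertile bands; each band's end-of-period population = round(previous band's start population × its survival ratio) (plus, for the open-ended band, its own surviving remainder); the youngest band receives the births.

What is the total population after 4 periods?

7790

[period 1]
Births: 8500 × 0.314 = 2669
15–29: 6300 × 0.973 = 6130
30–44: 8500 × 0.956 = 8126
45+: 5200 × 0.955 + 5100 × 0.274 = 4966 + 1397 = 6363
End of period: [2669, 6130, 8126, 6363]
[period 2]
Births: 6130 × 0.314 = 1925
15–29: 2669 × 0.973 = 2597
30–44: 6130 × 0.956 = 5860
45+: 8126 × 0.955 + 6363 × 0.274 = 7760 + 1743 = 9503
End of period: [1925, 2597, 5860, 9503]
[period 3]
Births: 2597 × 0.314 = 815
15–29: 1925 × 0.973 = 1873
30–44: 2597 × 0.956 = 2483
45+: 5860 × 0.955 + 9503 × 0.274 = 5596 + 2604 = 8200
End of period: [815, 1873, 2483, 8200]
[period 4]
Births: 1873 × 0.314 = 588
15–29: 815 × 0.973 = 793
30–44: 1873 × 0.956 = 1791
45+: 2483 × 0.955 + 8200 × 0.274 = 2371 + 2247 = 4618
End of period: [588, 793, 1791, 4618]
Total after period 4: 588 + 793 + 1791 + 4618 = 7790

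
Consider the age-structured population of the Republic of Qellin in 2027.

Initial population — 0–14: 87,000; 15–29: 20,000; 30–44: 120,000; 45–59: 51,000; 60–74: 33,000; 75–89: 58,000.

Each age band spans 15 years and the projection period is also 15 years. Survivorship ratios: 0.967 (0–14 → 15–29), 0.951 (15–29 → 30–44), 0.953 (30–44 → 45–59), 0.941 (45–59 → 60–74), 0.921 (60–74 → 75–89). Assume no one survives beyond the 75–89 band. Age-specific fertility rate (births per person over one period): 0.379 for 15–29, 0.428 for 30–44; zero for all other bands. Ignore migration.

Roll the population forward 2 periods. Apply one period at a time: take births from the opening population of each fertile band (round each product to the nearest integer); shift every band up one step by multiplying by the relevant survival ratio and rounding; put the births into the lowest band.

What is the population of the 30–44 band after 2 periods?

80007

[period 1]
Births: 20000 * 0.379 = 7580  |  120000 * 0.428 = 51360 — total 58940
15–29: 87000 * 0.967 = 84129
30–44: 20000 * 0.951 = 19020
45–59: 120000 * 0.953 = 114360
60–74: 51000 * 0.941 = 47991
75–89: 33000 * 0.921 = 30393
→ [58940, 84129, 19020, 114360, 47991, 30393]
[period 2]
Births: 84129 * 0.379 = 31885  |  19020 * 0.428 = 8141 — total 40026
15–29: 58940 * 0.967 = 56995
30–44: 84129 * 0.951 = 80007
45–59: 19020 * 0.953 = 18126
60–74: 114360 * 0.941 = 107613
75–89: 47991 * 0.921 = 44200
→ [40026, 56995, 80007, 18126, 107613, 44200]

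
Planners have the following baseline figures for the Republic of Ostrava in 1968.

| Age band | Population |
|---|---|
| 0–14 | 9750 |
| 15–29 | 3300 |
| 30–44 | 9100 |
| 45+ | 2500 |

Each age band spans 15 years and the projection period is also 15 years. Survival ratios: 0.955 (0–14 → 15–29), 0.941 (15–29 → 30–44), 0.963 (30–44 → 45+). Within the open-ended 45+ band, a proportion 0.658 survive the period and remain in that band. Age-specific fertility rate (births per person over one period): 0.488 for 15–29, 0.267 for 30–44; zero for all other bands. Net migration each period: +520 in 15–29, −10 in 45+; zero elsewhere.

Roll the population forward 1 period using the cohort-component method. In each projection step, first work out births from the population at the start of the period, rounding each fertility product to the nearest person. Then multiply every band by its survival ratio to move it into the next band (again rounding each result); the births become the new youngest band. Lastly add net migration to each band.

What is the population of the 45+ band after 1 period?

10398

Call the bands 1 to 4, youngest first.
Period 1.
Births: 3300 × 0.488 = 1610 ; 9100 × 0.267 = 2430 → 4040
Band 2: 9750 × 0.955 = 9311
Band 3: 3300 × 0.941 = 3105
Band 4: 9100 × 0.963 + 2500 × 0.658 = 8763 + 1645 = 10408
Net migration: Band 2 + 520 → 9831; Band 4 − 10 → 10398
End of period: [4040, 9831, 3105, 10398]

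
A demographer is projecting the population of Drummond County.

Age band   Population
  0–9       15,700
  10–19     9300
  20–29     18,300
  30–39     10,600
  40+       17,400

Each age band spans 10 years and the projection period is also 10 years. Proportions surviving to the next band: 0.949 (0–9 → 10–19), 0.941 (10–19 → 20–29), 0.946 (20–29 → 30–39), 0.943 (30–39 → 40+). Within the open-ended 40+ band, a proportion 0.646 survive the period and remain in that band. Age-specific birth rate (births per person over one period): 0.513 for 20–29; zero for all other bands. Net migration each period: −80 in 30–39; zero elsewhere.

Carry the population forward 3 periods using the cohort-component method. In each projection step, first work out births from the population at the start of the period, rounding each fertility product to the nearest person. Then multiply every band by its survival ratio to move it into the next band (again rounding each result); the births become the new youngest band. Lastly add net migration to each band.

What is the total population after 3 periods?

(Groups numbered youngest = 1 to oldest = 5.)
Period 1.
Births: 18300 × 0.513 = 9388
Group 2: 15700 × 0.949 = 14899
Group 3: 9300 × 0.941 = 8751
Group 4: 18300 × 0.946 = 17312
Group 5: 10600 × 0.943 + 17400 × 0.646 = 9996 + 11240 = 21236
Net migration: Group 4 − 80 → 17232
Population now: 0–9=9388, 10–19=14899, 20–29=8751, 30–39=17232, 40+=21236
Period 2.
Births: 8751 × 0.513 = 4489
Group 2: 9388 × 0.949 = 8909
Group 3: 14899 × 0.941 = 14020
Group 4: 8751 × 0.946 = 8278
Group 5: 17232 × 0.943 + 21236 × 0.646 = 16250 + 13718 = 29968
Net migration: Group 4 − 80 → 8198
Population now: 0–9=4489, 10–19=8909, 20–29=14020, 30–39=8198, 40+=29968
Period 3.
Births: 14020 × 0.513 = 7192
Group 2: 4489 × 0.949 = 4260
Group 3: 8909 × 0.941 = 8383
Group 4: 14020 × 0.946 = 13263
Group 5: 8198 × 0.943 + 29968 × 0.646 = 7731 + 19359 = 27090
Net migration: Group 4 − 80 → 13183
Population now: 0–9=7192, 10–19=4260, 20–29=8383, 30–39=13183, 40+=27090
Total after period 3: 7192 + 4260 + 8383 + 13183 + 27090 = 60108

60108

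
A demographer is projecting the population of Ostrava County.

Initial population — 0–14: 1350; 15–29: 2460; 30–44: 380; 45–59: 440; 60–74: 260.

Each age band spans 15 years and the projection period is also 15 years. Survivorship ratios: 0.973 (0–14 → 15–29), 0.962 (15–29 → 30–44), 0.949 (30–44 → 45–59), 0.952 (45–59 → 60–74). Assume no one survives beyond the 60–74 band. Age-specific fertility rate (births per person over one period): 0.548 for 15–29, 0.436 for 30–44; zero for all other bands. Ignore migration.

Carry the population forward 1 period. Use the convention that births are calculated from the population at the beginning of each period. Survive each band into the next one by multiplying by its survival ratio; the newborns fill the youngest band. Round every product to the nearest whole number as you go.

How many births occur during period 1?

— Period 1 —
Births: 2460 × 0.548 = 1348, 380 × 0.436 = 166 → total 1514
15–29: 1350 × 0.973 = 1314
30–44: 2460 × 0.962 = 2367
45–59: 380 × 0.949 = 361
60–74: 440 × 0.952 = 419
Population now: 0–14=1514, 15–29=1314, 30–44=2367, 45–59=361, 60–74=419

1514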